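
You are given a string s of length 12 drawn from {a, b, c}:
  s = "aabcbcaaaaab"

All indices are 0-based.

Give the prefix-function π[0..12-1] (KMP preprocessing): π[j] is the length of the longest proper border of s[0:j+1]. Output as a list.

π[0] = 0
j=1 s[j]='a': π[1]=1 (border 'a')
j=2 s[j]='b': k: 1→0; π[2]=0 (border '')
j=3 s[j]='c': π[3]=0 (border '')
j=4 s[j]='b': π[4]=0 (border '')
j=5 s[j]='c': π[5]=0 (border '')
j=6 s[j]='a': π[6]=1 (border 'a')
j=7 s[j]='a': π[7]=2 (border 'aa')
j=8 s[j]='a': k: 2→1; π[8]=2 (border 'aa')
j=9 s[j]='a': k: 2→1; π[9]=2 (border 'aa')
j=10 s[j]='a': k: 2→1; π[10]=2 (border 'aa')
j=11 s[j]='b': π[11]=3 (border 'aab')

[0, 1, 0, 0, 0, 0, 1, 2, 2, 2, 2, 3]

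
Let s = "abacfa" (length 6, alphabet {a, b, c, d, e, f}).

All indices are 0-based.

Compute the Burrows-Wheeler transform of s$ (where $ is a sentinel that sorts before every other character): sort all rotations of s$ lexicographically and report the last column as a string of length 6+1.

af$baac

rank  rotation last
    0  $abacfa  a
    1  a$abacf  f
    2  abacfa$  $
    3  acfa$ab  b
    4  bacfa$a  a
    5  cfa$aba  a
    6  fa$abac  c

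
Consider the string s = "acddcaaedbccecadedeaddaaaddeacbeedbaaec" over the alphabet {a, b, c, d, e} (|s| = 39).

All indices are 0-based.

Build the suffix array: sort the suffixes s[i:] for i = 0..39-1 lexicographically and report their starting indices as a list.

rank→(start, suffix):
  0 → (22, 'aaaddeacbeedbaaec')
  1 → (23, 'aaddeacbeedbaaec')
  2 → (35, 'aaec')
  3 → (5, 'aaedbccecadedeaddaaaddeacbeedbaaec')
  4 → (28, 'acbeedbaaec')
  5 → (0, 'acddcaaedbccecadedeaddaaaddeacbeedbaaec')
  6 → (19, 'addaaaddeacbeedbaaec')
  7 → (24, 'addeacbeedbaaec')
  8 → (14, 'adedeaddaaaddeacbeedbaaec')
  9 → (36, 'aec')
  10 → (6, 'aedbccecadedeaddaaaddeacbeedbaaec')
  11 → (34, 'baaec')
  12 → (9, 'bccecadedeaddaaaddeacbeedbaaec')
  13 → (30, 'beedbaaec')
  14 → (38, 'c')
  15 → (4, 'caaedbccecadedeaddaaaddeacbeedbaaec')
  16 → (13, 'cadedeaddaaaddeacbeedbaaec')
  17 → (29, 'cbeedbaaec')
  18 → (10, 'ccecadedeaddaaaddeacbeedbaaec')
  19 → (1, 'cddcaaedbccecadedeaddaaaddeacbeedbaaec')
  20 → (11, 'cecadedeaddaaaddeacbeedbaaec')
  21 → (21, 'daaaddeacbeedbaaec')
  22 → (33, 'dbaaec')
  23 → (8, 'dbccecadedeaddaaaddeacbeedbaaec')
  24 → (3, 'dcaaedbccecadedeaddaaaddeacbeedbaaec')
  25 → (20, 'ddaaaddeacbeedbaaec')
  26 → (2, 'ddcaaedbccecadedeaddaaaddeacbeedbaaec')
  27 → (25, 'ddeacbeedbaaec')
  28 → (26, 'deacbeedbaaec')
  29 → (17, 'deaddaaaddeacbeedbaaec')
  30 → (15, 'dedeaddaaaddeacbeedbaaec')
  31 → (27, 'eacbeedbaaec')
  32 → (18, 'eaddaaaddeacbeedbaaec')
  33 → (37, 'ec')
  34 → (12, 'ecadedeaddaaaddeacbeedbaaec')
  35 → (32, 'edbaaec')
  36 → (7, 'edbccecadedeaddaaaddeacbeedbaaec')
  37 → (16, 'edeaddaaaddeacbeedbaaec')
  38 → (31, 'eedbaaec')

[22, 23, 35, 5, 28, 0, 19, 24, 14, 36, 6, 34, 9, 30, 38, 4, 13, 29, 10, 1, 11, 21, 33, 8, 3, 20, 2, 25, 26, 17, 15, 27, 18, 37, 12, 32, 7, 16, 31]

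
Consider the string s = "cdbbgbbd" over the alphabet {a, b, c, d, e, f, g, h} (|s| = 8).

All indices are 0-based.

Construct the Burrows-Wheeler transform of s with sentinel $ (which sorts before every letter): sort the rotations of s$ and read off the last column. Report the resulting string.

dgdbb$bcb

rank  rotation   last
    0  $cdbbgbbd  d
    1  bbd$cdbbg  g
    2  bbgbbd$cd  d
    3  bd$cdbbgb  b
    4  bgbbd$cdb  b
    5  cdbbgbbd$  $
    6  d$cdbbgbb  b
    7  dbbgbbd$c  c
    8  gbbd$cdbb  b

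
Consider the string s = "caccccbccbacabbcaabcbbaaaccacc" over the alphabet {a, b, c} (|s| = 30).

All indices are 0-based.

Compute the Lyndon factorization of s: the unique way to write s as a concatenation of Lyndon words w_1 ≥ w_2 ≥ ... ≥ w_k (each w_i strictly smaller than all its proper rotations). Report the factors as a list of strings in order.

["c", "accccbccb", "ac", "abbc", "aabcbb", "aaaccacc"]

emit factor 1: 'c' (i=0, period=1)
emit factor 2: 'accccbccb' (i=1, period=9)
emit factor 3: 'ac' (i=10, period=2)
emit factor 4: 'abbc' (i=12, period=4)
emit factor 5: 'aabcbb' (i=16, period=6)
emit factor 6: 'aaaccacc' (i=22, period=8)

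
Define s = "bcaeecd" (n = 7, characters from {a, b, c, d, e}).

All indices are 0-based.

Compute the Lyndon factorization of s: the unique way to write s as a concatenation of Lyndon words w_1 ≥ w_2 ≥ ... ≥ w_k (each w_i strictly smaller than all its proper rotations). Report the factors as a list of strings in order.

["bc", "aeecd"]

emit factor 1: 'bc' (i=0, period=2)
emit factor 2: 'aeecd' (i=2, period=5)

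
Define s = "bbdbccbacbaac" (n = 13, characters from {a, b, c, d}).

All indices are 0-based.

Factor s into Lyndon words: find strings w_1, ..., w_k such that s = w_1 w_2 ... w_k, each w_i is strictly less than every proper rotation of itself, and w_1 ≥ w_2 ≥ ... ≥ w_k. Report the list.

emit factor 1: 'bbdbcc' (i=0, period=6)
emit factor 2: 'b' (i=6, period=1)
emit factor 3: 'acb' (i=7, period=3)
emit factor 4: 'aac' (i=10, period=3)

["bbdbcc", "b", "acb", "aac"]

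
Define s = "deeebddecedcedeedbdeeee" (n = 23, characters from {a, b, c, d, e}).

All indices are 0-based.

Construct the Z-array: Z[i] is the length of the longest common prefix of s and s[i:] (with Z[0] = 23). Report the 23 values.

[23, 0, 0, 0, 0, 1, 2, 0, 0, 0, 1, 0, 0, 3, 0, 0, 1, 0, 4, 0, 0, 0, 0]

Z[0]=23
i=1: i≥r, start 0; Z[1]=0
i=2: i≥r, start 0; Z[2]=0
i=3: i≥r, start 0; Z[3]=0
i=4: i≥r, start 0; Z[4]=0
i=5: i≥r, start 0; Z[5]=1 extend→box=[5,6)
i=6: i≥r, start 0; Z[6]=2 extend→box=[6,8)
i=7: min(r-i=1, Z[1]=0)=0; Z[7]=0
i=8: i≥r, start 0; Z[8]=0
i=9: i≥r, start 0; Z[9]=0
i=10: i≥r, start 0; Z[10]=1 extend→box=[10,11)
i=11: i≥r, start 0; Z[11]=0
i=12: i≥r, start 0; Z[12]=0
i=13: i≥r, start 0; Z[13]=3 extend→box=[13,16)
i=14: min(r-i=2, Z[1]=0)=0; Z[14]=0
i=15: min(r-i=1, Z[2]=0)=0; Z[15]=0
i=16: i≥r, start 0; Z[16]=1 extend→box=[16,17)
i=17: i≥r, start 0; Z[17]=0
i=18: i≥r, start 0; Z[18]=4 extend→box=[18,22)
i=19: min(r-i=3, Z[1]=0)=0; Z[19]=0
i=20: min(r-i=2, Z[2]=0)=0; Z[20]=0
i=21: min(r-i=1, Z[3]=0)=0; Z[21]=0
i=22: i≥r, start 0; Z[22]=0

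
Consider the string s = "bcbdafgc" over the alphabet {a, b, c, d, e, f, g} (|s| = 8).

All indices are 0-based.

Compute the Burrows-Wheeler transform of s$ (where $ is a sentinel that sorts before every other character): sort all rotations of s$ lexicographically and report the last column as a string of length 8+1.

cd$cgbbaf

rank  rotation   last
    0  $bcbdafgc  c
    1  afgc$bcbd  d
    2  bcbdafgc$  $
    3  bdafgc$bc  c
    4  c$bcbdafg  g
    5  cbdafgc$b  b
    6  dafgc$bcb  b
    7  fgc$bcbda  a
    8  gc$bcbdaf  f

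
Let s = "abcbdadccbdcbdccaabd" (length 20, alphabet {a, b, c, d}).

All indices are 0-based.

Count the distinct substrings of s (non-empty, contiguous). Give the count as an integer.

rank→(start, suffix):
  0 → (16, 'aabd')
  1 → (0, 'abcbdadccbdcbdccaabd')
  2 → (17, 'abd')
  3 → (5, 'adccbdcbdccaabd')
  4 → (1, 'bcbdadccbdcbdccaabd')
  5 → (18, 'bd')
  6 → (3, 'bdadccbdcbdccaabd')
  7 → (9, 'bdcbdccaabd')
  8 → (12, 'bdccaabd')
  9 → (15, 'caabd')
  10 → (2, 'cbdadccbdcbdccaabd')
  11 → (8, 'cbdcbdccaabd')
  12 → (11, 'cbdccaabd')
  13 → (14, 'ccaabd')
  14 → (7, 'ccbdcbdccaabd')
  15 → (19, 'd')
  16 → (4, 'dadccbdcbdccaabd')
  17 → (10, 'dcbdccaabd')
  18 → (13, 'dccaabd')
  19 → (6, 'dccbdcbdccaabd')

SA = [16, 0, 17, 5, 1, 18, 3, 9, 12, 15, 2, 8, 11, 14, 7, 19, 4, 10, 13, 6]
rank  pair      lcp
   1  s[16:],s[0:]  1  'a'
   2  s[0:],s[17:]  2  'ab'
   3  s[17:],s[5:]  1  'a'
   4  s[5:],s[1:]  0  ''
   5  s[1:],s[18:]  1  'b'
   6  s[18:],s[3:]  2  'bd'
   7  s[3:],s[9:]  2  'bd'
   8  s[9:],s[12:]  3  'bdc'
   9  s[12:],s[15:]  0  ''
  10  s[15:],s[2:]  1  'c'
  11  s[2:],s[8:]  3  'cbd'
  12  s[8:],s[11:]  4  'cbdc'
  13  s[11:],s[14:]  1  'c'
  14  s[14:],s[7:]  2  'cc'
  15  s[7:],s[19:]  0  ''
  16  s[19:],s[4:]  1  'd'
  17  s[4:],s[10:]  1  'd'
  18  s[10:],s[13:]  2  'dc'
  19  s[13:],s[6:]  3  'dcc'

n(n+1)/2 = 20·21/2 = 210
Σ LCP = 0 + 1 + 2 + 1 + 0 + 1 + 2 + 2 + 3 + 0 + 1 + 3 + 4 + 1 + 2 + 0 + 1 + 1 + 2 + 3 = 30
distinct = 210 − 30 = 180

180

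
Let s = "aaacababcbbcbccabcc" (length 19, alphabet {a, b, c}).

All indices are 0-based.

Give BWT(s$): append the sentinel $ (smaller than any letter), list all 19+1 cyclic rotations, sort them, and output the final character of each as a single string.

rank  rotation              last
    0  $aaacababcbbcbccabcc  c
    1  aaacababcbbcbccabcc$  $
    2  aacababcbbcbccabcc$a  a
    3  ababcbbcbccabcc$aaac  c
    4  abcbbcbccabcc$aaacab  b
    5  abcc$aaacababcbbcbcc  c
    6  acababcbbcbccabcc$aa  a
    7  babcbbcbccabcc$aaaca  a
    8  bbcbccabcc$aaacababc  c
    9  bcbbcbccabcc$aaacaba  a
   10  bcbccabcc$aaacababcb  b
   11  bcc$aaacababcbbcbcca  a
   12  bccabcc$aaacababcbbc  c
   13  c$aaacababcbbcbccabc  c
   14  cababcbbcbccabcc$aaa  a
   15  cabcc$aaacababcbbcbc  c
   16  cbbcbccabcc$aaacabab  b
   17  cbccabcc$aaacababcbb  b
   18  cc$aaacababcbbcbccab  b
   19  ccabcc$aaacababcbbcb  b

c$acbcaacabaccacbbbb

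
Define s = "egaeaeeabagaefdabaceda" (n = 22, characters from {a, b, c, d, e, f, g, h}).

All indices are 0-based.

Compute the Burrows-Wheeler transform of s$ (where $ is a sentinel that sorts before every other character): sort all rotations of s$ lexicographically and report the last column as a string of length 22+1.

addebgegbaaaefeacaa$eea

rank  rotation                 last
    0  $egaeaeeabagaefdabaceda  a
    1  a$egaeaeeabagaefdabaced  d
    2  abaceda$egaeaeeabagaefd  d
    3  abagaefdabaceda$egaeaee  e
    4  aceda$egaeaeeabagaefdab  b
    5  aeaeeabagaefdabaceda$eg  g
    6  aeeabagaefdabaceda$egae  e
    7  aefdabaceda$egaeaeeabag  g
    8  agaefdabaceda$egaeaeeab  b
    9  baceda$egaeaeeabagaefda  a
   10  bagaefdabaceda$egaeaeea  a
   11  ceda$egaeaeeabagaefdaba  a
   12  da$egaeaeeabagaefdabace  e
   13  dabaceda$egaeaeeabagaef  f
   14  eabagaefdabaceda$egaeae  e
   15  eaeeabagaefdabaceda$ega  a
   16  eda$egaeaeeabagaefdabac  c
   17  eeabagaefdabaceda$egaea  a
   18  efdabaceda$egaeaeeabaga  a
   19  egaeaeeabagaefdabaceda$  $
   20  fdabaceda$egaeaeeabagae  e
   21  gaeaeeabagaefdabaceda$e  e
   22  gaefdabaceda$egaeaeeaba  a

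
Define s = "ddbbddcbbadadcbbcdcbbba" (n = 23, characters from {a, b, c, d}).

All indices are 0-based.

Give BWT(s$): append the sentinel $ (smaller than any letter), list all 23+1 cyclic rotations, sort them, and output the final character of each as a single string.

rank  rotation                  last
    0  $ddbbddcbbadadcbbcdcbbba  a
    1  a$ddbbddcbbadadcbbcdcbbb  b
    2  adadcbbcdcbbba$ddbbddcbb  b
    3  adcbbcdcbbba$ddbbddcbbad  d
    4  ba$ddbbddcbbadadcbbcdcbb  b
    5  badadcbbcdcbbba$ddbbddcb  b
    6  bba$ddbbddcbbadadcbbcdcb  b
    7  bbadadcbbcdcbbba$ddbbddc  c
    8  bbba$ddbbddcbbadadcbbcdc  c
    9  bbcdcbbba$ddbbddcbbadadc  c
   10  bbddcbbadadcbbcdcbbba$dd  d
   11  bcdcbbba$ddbbddcbbadadcb  b
   12  bddcbbadadcbbcdcbbba$ddb  b
   13  cbbadadcbbcdcbbba$ddbbdd  d
   14  cbbba$ddbbddcbbadadcbbcd  d
   15  cbbcdcbbba$ddbbddcbbadad  d
   16  cdcbbba$ddbbddcbbadadcbb  b
   17  dadcbbcdcbbba$ddbbddcbba  a
   18  dbbddcbbadadcbbcdcbbba$d  d
   19  dcbbadadcbbcdcbbba$ddbbd  d
   20  dcbbba$ddbbddcbbadadcbbc  c
   21  dcbbcdcbbba$ddbbddcbbada  a
   22  ddbbddcbbadadcbbcdcbbba$  $
   23  ddcbbadadcbbcdcbbba$ddbb  b

abbdbbbcccdbbdddbaddca$b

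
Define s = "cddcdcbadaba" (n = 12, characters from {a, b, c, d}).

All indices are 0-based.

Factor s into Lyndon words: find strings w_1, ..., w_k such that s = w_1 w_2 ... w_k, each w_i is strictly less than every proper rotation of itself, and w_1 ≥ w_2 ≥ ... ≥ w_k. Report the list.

emit factor 1: 'cdd' (i=0, period=3)
emit factor 2: 'cd' (i=3, period=2)
emit factor 3: 'c' (i=5, period=1)
emit factor 4: 'b' (i=6, period=1)
emit factor 5: 'ad' (i=7, period=2)
emit factor 6: 'ab' (i=9, period=2)
emit factor 7: 'a' (i=11, period=1)

["cdd", "cd", "c", "b", "ad", "ab", "a"]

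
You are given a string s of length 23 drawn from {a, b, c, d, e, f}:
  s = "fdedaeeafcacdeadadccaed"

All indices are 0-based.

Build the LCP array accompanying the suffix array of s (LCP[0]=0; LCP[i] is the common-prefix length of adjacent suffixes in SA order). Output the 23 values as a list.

[0, 1, 2, 1, 2, 1, 0, 2, 1, 1, 0, 1, 2, 1, 1, 2, 0, 2, 1, 2, 1, 0, 1]

rank | idx | suffix
   0 |  10 | acdeadadccaed
   1 |  14 | adadccaed
   2 |  16 | adccaed
   3 |  20 | aed
   4 |   4 | aeeafcacdeadadccaed
   5 |   7 | afcacdeadadccaed
   6 |   9 | cacdeadadccaed
   7 |  19 | caed
   8 |  18 | ccaed
   9 |  11 | cdeadadccaed
  10 |  22 | d
  11 |  15 | dadccaed
  12 |   3 | daeeafcacdeadadccaed
  13 |  17 | dccaed
  14 |  12 | deadadccaed
  15 |   1 | dedaeeafcacdeadadccaed
  16 |  13 | eadadccaed
  17 |   6 | eafcacdeadadccaed
  18 |  21 | ed
  19 |   2 | edaeeafcacdeadadccaed
  20 |   5 | eeafcacdeadadccaed
  21 |   8 | fcacdeadadccaed
  22 |   0 | fdedaeeafcacdeadadccaed

SA = [10, 14, 16, 20, 4, 7, 9, 19, 18, 11, 22, 15, 3, 17, 12, 1, 13, 6, 21, 2, 5, 8, 0]
i: (SA[i-1],SA[i]) lcp shared
  1: (10,14) 1 'a'
  2: (14,16) 2 'ad'
  3: (16,20) 1 'a'
  4: (20,4) 2 'ae'
  5: (4,7) 1 'a'
  6: (7,9) 0 ''
  7: (9,19) 2 'ca'
  8: (19,18) 1 'c'
  9: (18,11) 1 'c'
  10: (11,22) 0 ''
  11: (22,15) 1 'd'
  12: (15,3) 2 'da'
  13: (3,17) 1 'd'
  14: (17,12) 1 'd'
  15: (12,1) 2 'de'
  16: (1,13) 0 ''
  17: (13,6) 2 'ea'
  18: (6,21) 1 'e'
  19: (21,2) 2 'ed'
  20: (2,5) 1 'e'
  21: (5,8) 0 ''
  22: (8,0) 1 'f'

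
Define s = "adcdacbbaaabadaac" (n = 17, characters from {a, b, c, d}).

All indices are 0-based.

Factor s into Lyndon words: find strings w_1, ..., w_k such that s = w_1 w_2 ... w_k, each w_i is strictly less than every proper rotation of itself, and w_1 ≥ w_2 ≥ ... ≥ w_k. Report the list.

["adcd", "acbb", "aaabadaac"]

emit factor 1: 'adcd' (i=0, period=4)
emit factor 2: 'acbb' (i=4, period=4)
emit factor 3: 'aaabadaac' (i=8, period=9)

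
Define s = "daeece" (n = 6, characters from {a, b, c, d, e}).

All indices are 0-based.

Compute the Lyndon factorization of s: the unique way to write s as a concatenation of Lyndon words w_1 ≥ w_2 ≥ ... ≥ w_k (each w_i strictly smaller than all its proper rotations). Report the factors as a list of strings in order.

["d", "aeece"]

emit factor 1: 'd' (i=0, period=1)
emit factor 2: 'aeece' (i=1, period=5)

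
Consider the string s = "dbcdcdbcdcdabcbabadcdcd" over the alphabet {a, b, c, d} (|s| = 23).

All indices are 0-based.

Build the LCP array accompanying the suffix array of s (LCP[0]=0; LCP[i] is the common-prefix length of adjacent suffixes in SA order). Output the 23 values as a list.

[0, 2, 1, 0, 2, 1, 2, 5, 0, 1, 2, 2, 2, 4, 4, 0, 1, 1, 6, 1, 3, 3, 3]

rank | idx | suffix
   0 |  15 | abadcdcd
   1 |  11 | abcbabadcdcd
   2 |  17 | adcdcd
   3 |  14 | babadcdcd
   4 |  16 | badcdcd
   5 |  12 | bcbabadcdcd
   6 |   6 | bcdcdabcbabadcdcd
   7 |   1 | bcdcdbcdcdabcbabadcdcd
   8 |  13 | cbabadcdcd
   9 |  21 | cd
  10 |   9 | cdabcbabadcdcd
  11 |   4 | cdbcdcdabcbabadcdcd
  12 |  19 | cdcd
  13 |   7 | cdcdabcbabadcdcd
  14 |   2 | cdcdbcdcdabcbabadcdcd
  15 |  22 | d
  16 |  10 | dabcbabadcdcd
  17 |   5 | dbcdcdabcbabadcdcd
  18 |   0 | dbcdcdbcdcdabcbabadcdcd
  19 |  20 | dcd
  20 |   8 | dcdabcbabadcdcd
  21 |   3 | dcdbcdcdabcbabadcdcd
  22 |  18 | dcdcd

SA = [15, 11, 17, 14, 16, 12, 6, 1, 13, 21, 9, 4, 19, 7, 2, 22, 10, 5, 0, 20, 8, 3, 18]
[i] adj suffixes → lcp
  [1] 15/11 → 2 ('ab')
  [2] 11/17 → 1 ('a')
  [3] 17/14 → 0 ('')
  [4] 14/16 → 2 ('ba')
  [5] 16/12 → 1 ('b')
  [6] 12/6 → 2 ('bc')
  [7] 6/1 → 5 ('bcdcd')
  [8] 1/13 → 0 ('')
  [9] 13/21 → 1 ('c')
  [10] 21/9 → 2 ('cd')
  [11] 9/4 → 2 ('cd')
  [12] 4/19 → 2 ('cd')
  [13] 19/7 → 4 ('cdcd')
  [14] 7/2 → 4 ('cdcd')
  [15] 2/22 → 0 ('')
  [16] 22/10 → 1 ('d')
  [17] 10/5 → 1 ('d')
  [18] 5/0 → 6 ('dbcdcd')
  [19] 0/20 → 1 ('d')
  [20] 20/8 → 3 ('dcd')
  [21] 8/3 → 3 ('dcd')
  [22] 3/18 → 3 ('dcd')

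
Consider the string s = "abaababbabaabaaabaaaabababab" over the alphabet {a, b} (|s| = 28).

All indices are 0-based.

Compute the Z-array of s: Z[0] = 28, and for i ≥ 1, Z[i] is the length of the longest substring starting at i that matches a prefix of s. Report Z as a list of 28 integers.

Z[0]=28
i=1: i≥r, start 0; Z[1]=0
i=2: i≥r, start 0; Z[2]=1 grow→box=[2,3)
i=3: i≥r, start 0; Z[3]=3 grow→box=[3,6)
i=4: min(r-i=2, Z[1]=0)=0; Z[4]=0
i=5: min(r-i=1, Z[2]=1)=1; Z[5]=2 grow→box=[5,7)
i=6: min(r-i=1, Z[1]=0)=0; Z[6]=0
i=7: i≥r, start 0; Z[7]=0
i=8: i≥r, start 0; Z[8]=6 grow→box=[8,14)
i=9: min(r-i=5, Z[1]=0)=0; Z[9]=0
i=10: min(r-i=4, Z[2]=1)=1; Z[10]=1
i=11: min(r-i=3, Z[3]=3)=3; Z[11]=4 grow→box=[11,15)
i=12: min(r-i=3, Z[1]=0)=0; Z[12]=0
i=13: min(r-i=2, Z[2]=1)=1; Z[13]=1
i=14: min(r-i=1, Z[3]=3)=1; Z[14]=1
i=15: i≥r, start 0; Z[15]=4 grow→box=[15,19)
i=16: min(r-i=3, Z[1]=0)=0; Z[16]=0
i=17: min(r-i=2, Z[2]=1)=1; Z[17]=1
i=18: min(r-i=1, Z[3]=3)=1; Z[18]=1
i=19: i≥r, start 0; Z[19]=1 grow→box=[19,20)
i=20: i≥r, start 0; Z[20]=3 grow→box=[20,23)
i=21: min(r-i=2, Z[1]=0)=0; Z[21]=0
i=22: min(r-i=1, Z[2]=1)=1; Z[22]=3 grow→box=[22,25)
i=23: min(r-i=2, Z[1]=0)=0; Z[23]=0
i=24: min(r-i=1, Z[2]=1)=1; Z[24]=3 grow→box=[24,27)
i=25: min(r-i=2, Z[1]=0)=0; Z[25]=0
i=26: min(r-i=1, Z[2]=1)=1; Z[26]=2 grow→box=[26,28)
i=27: min(r-i=1, Z[1]=0)=0; Z[27]=0

[28, 0, 1, 3, 0, 2, 0, 0, 6, 0, 1, 4, 0, 1, 1, 4, 0, 1, 1, 1, 3, 0, 3, 0, 3, 0, 2, 0]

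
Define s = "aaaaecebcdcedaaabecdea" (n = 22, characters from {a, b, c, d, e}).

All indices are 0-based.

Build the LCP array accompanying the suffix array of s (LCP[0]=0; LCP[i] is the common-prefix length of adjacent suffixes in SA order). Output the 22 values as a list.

sorted suffixes:
  #0 SA[0]=21  'a'
  #1 SA[1]=0  'aaaaecebcdcedaaabecdea'
  #2 SA[2]=13  'aaabecdea'
  #3 SA[3]=1  'aaaecebcdcedaaabecdea'
  #4 SA[4]=14  'aabecdea'
  #5 SA[5]=2  'aaecebcdcedaaabecdea'
  #6 SA[6]=15  'abecdea'
  #7 SA[7]=3  'aecebcdcedaaabecdea'
  #8 SA[8]=7  'bcdcedaaabecdea'
  #9 SA[9]=16  'becdea'
  #10 SA[10]=8  'cdcedaaabecdea'
  #11 SA[11]=18  'cdea'
  #12 SA[12]=5  'cebcdcedaaabecdea'
  #13 SA[13]=10  'cedaaabecdea'
  #14 SA[14]=12  'daaabecdea'
  #15 SA[15]=9  'dcedaaabecdea'
  #16 SA[16]=19  'dea'
  #17 SA[17]=20  'ea'
  #18 SA[18]=6  'ebcdcedaaabecdea'
  #19 SA[19]=17  'ecdea'
  #20 SA[20]=4  'ecebcdcedaaabecdea'
  #21 SA[21]=11  'edaaabecdea'

SA = [21, 0, 13, 1, 14, 2, 15, 3, 7, 16, 8, 18, 5, 10, 12, 9, 19, 20, 6, 17, 4, 11]
rank  pair      lcp
   1  s[21:],s[0:]  1  'a'
   2  s[0:],s[13:]  3  'aaa'
   3  s[13:],s[1:]  3  'aaa'
   4  s[1:],s[14:]  2  'aa'
   5  s[14:],s[2:]  2  'aa'
   6  s[2:],s[15:]  1  'a'
   7  s[15:],s[3:]  1  'a'
   8  s[3:],s[7:]  0  ''
   9  s[7:],s[16:]  1  'b'
  10  s[16:],s[8:]  0  ''
  11  s[8:],s[18:]  2  'cd'
  12  s[18:],s[5:]  1  'c'
  13  s[5:],s[10:]  2  'ce'
  14  s[10:],s[12:]  0  ''
  15  s[12:],s[9:]  1  'd'
  16  s[9:],s[19:]  1  'd'
  17  s[19:],s[20:]  0  ''
  18  s[20:],s[6:]  1  'e'
  19  s[6:],s[17:]  1  'e'
  20  s[17:],s[4:]  2  'ec'
  21  s[4:],s[11:]  1  'e'

[0, 1, 3, 3, 2, 2, 1, 1, 0, 1, 0, 2, 1, 2, 0, 1, 1, 0, 1, 1, 2, 1]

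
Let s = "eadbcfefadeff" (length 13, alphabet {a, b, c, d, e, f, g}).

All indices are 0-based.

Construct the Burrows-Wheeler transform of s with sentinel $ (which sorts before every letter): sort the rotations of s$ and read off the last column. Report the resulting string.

rank  rotation        last
    0  $eadbcfefadeff  f
    1  adbcfefadeff$e  e
    2  adeff$eadbcfef  f
    3  bcfefadeff$ead  d
    4  cfefadeff$eadb  b
    5  dbcfefadeff$ea  a
    6  deff$eadbcfefa  a
    7  eadbcfefadeff$  $
    8  efadeff$eadbcf  f
    9  eff$eadbcfefad  d
   10  f$eadbcfefadef  f
   11  fadeff$eadbcfe  e
   12  fefadeff$eadbc  c
   13  ff$eadbcfefade  e

fefdbaa$fdfece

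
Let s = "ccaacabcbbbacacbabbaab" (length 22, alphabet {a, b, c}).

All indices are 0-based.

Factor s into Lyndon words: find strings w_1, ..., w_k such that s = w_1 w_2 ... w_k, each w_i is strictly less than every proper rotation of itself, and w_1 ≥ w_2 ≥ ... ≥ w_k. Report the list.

["c", "c", "aacabcbbbacacbabb", "aab"]

emit factor 1: 'c' (i=0, period=1)
emit factor 2: 'c' (i=1, period=1)
emit factor 3: 'aacabcbbbacacbabb' (i=2, period=17)
emit factor 4: 'aab' (i=19, period=3)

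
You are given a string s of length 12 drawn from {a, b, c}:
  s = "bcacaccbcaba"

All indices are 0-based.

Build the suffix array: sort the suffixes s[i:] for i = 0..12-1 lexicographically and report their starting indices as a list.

rank | idx | suffix
   0 |  11 | a
   1 |   9 | aba
   2 |   2 | acaccbcaba
   3 |   4 | accbcaba
   4 |  10 | ba
   5 |   7 | bcaba
   6 |   0 | bcacaccbcaba
   7 |   8 | caba
   8 |   1 | cacaccbcaba
   9 |   3 | caccbcaba
  10 |   6 | cbcaba
  11 |   5 | ccbcaba

[11, 9, 2, 4, 10, 7, 0, 8, 1, 3, 6, 5]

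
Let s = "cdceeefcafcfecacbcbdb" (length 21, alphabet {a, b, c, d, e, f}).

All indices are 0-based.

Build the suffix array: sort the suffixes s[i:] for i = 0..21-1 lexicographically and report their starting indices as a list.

sorted suffixes:
  #0 SA[0]=14  'acbcbdb'
  #1 SA[1]=8  'afcfecacbcbdb'
  #2 SA[2]=20  'b'
  #3 SA[3]=16  'bcbdb'
  #4 SA[4]=18  'bdb'
  #5 SA[5]=13  'cacbcbdb'
  #6 SA[6]=7  'cafcfecacbcbdb'
  #7 SA[7]=15  'cbcbdb'
  #8 SA[8]=17  'cbdb'
  #9 SA[9]=0  'cdceeefcafcfecacbcbdb'
  #10 SA[10]=2  'ceeefcafcfecacbcbdb'
  #11 SA[11]=10  'cfecacbcbdb'
  #12 SA[12]=19  'db'
  #13 SA[13]=1  'dceeefcafcfecacbcbdb'
  #14 SA[14]=12  'ecacbcbdb'
  #15 SA[15]=3  'eeefcafcfecacbcbdb'
  #16 SA[16]=4  'eefcafcfecacbcbdb'
  #17 SA[17]=5  'efcafcfecacbcbdb'
  #18 SA[18]=6  'fcafcfecacbcbdb'
  #19 SA[19]=9  'fcfecacbcbdb'
  #20 SA[20]=11  'fecacbcbdb'

[14, 8, 20, 16, 18, 13, 7, 15, 17, 0, 2, 10, 19, 1, 12, 3, 4, 5, 6, 9, 11]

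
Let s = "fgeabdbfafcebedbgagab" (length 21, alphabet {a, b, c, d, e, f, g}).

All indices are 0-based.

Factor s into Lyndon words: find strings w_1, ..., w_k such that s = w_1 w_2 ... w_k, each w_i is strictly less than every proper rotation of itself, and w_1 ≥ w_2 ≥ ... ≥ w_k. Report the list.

emit factor 1: 'fg' (i=0, period=2)
emit factor 2: 'e' (i=2, period=1)
emit factor 3: 'abdbfafcebedbgag' (i=3, period=16)
emit factor 4: 'ab' (i=19, period=2)

["fg", "e", "abdbfafcebedbgag", "ab"]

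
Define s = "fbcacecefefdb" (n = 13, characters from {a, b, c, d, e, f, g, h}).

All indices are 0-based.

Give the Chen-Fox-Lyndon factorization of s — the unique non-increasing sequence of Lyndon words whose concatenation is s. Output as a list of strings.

["f", "bc", "acecefefdb"]

emit factor 1: 'f' (i=0, period=1)
emit factor 2: 'bc' (i=1, period=2)
emit factor 3: 'acecefefdb' (i=3, period=10)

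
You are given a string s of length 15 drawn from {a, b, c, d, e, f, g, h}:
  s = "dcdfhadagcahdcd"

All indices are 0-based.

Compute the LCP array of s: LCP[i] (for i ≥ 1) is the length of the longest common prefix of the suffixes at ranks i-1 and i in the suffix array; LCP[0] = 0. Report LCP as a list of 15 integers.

[0, 1, 1, 0, 1, 2, 0, 1, 1, 3, 1, 0, 0, 0, 1]

rank→(start, suffix):
  0 → (5, 'adagcahdcd')
  1 → (7, 'agcahdcd')
  2 → (10, 'ahdcd')
  3 → (9, 'cahdcd')
  4 → (13, 'cd')
  5 → (1, 'cdfhadagcahdcd')
  6 → (14, 'd')
  7 → (6, 'dagcahdcd')
  8 → (12, 'dcd')
  9 → (0, 'dcdfhadagcahdcd')
  10 → (2, 'dfhadagcahdcd')
  11 → (3, 'fhadagcahdcd')
  12 → (8, 'gcahdcd')
  13 → (4, 'hadagcahdcd')
  14 → (11, 'hdcd')

SA = [5, 7, 10, 9, 13, 1, 14, 6, 12, 0, 2, 3, 8, 4, 11]
i: (SA[i-1],SA[i]) lcp shared
  1: (5,7) 1 'a'
  2: (7,10) 1 'a'
  3: (10,9) 0 ''
  4: (9,13) 1 'c'
  5: (13,1) 2 'cd'
  6: (1,14) 0 ''
  7: (14,6) 1 'd'
  8: (6,12) 1 'd'
  9: (12,0) 3 'dcd'
  10: (0,2) 1 'd'
  11: (2,3) 0 ''
  12: (3,8) 0 ''
  13: (8,4) 0 ''
  14: (4,11) 1 'h'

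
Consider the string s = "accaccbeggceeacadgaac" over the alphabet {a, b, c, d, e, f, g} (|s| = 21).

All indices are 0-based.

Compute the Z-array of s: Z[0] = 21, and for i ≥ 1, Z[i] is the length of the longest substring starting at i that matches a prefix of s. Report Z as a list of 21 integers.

Z[0]=21
i=1: fresh scan; Z[1]=0
i=2: fresh scan; Z[2]=0
i=3: fresh scan; Z[3]=3 extend→box=[3,6)
i=4: min(r-i=2, Z[1]=0)=0; Z[4]=0
i=5: min(r-i=1, Z[2]=0)=0; Z[5]=0
i=6: fresh scan; Z[6]=0
i=7: fresh scan; Z[7]=0
i=8: fresh scan; Z[8]=0
i=9: fresh scan; Z[9]=0
i=10: fresh scan; Z[10]=0
i=11: fresh scan; Z[11]=0
i=12: fresh scan; Z[12]=0
i=13: fresh scan; Z[13]=2 extend→box=[13,15)
i=14: min(r-i=1, Z[1]=0)=0; Z[14]=0
i=15: fresh scan; Z[15]=1 extend→box=[15,16)
i=16: fresh scan; Z[16]=0
i=17: fresh scan; Z[17]=0
i=18: fresh scan; Z[18]=1 extend→box=[18,19)
i=19: fresh scan; Z[19]=2 extend→box=[19,21)
i=20: min(r-i=1, Z[1]=0)=0; Z[20]=0

[21, 0, 0, 3, 0, 0, 0, 0, 0, 0, 0, 0, 0, 2, 0, 1, 0, 0, 1, 2, 0]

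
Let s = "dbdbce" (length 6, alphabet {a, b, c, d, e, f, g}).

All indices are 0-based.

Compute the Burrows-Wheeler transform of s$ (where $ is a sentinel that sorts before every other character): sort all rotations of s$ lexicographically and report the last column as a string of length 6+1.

rank  rotation last
    0  $dbdbce  e
    1  bce$dbd  d
    2  bdbce$d  d
    3  ce$dbdb  b
    4  dbce$db  b
    5  dbdbce$  $
    6  e$dbdbc  c

eddbb$c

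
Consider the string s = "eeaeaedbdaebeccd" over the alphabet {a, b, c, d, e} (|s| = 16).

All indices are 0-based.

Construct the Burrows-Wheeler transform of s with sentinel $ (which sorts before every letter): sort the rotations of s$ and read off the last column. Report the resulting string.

rank  rotation           last
    0  $eeaeaedbdaebeccd  d
    1  aeaedbdaebeccd$ee  e
    2  aebeccd$eeaeaedbd  d
    3  aedbdaebeccd$eeae  e
    4  bdaebeccd$eeaeaed  d
    5  beccd$eeaeaedbdae  e
    6  ccd$eeaeaedbdaebe  e
    7  cd$eeaeaedbdaebec  c
    8  d$eeaeaedbdaebecc  c
    9  daebeccd$eeaeaedb  b
   10  dbdaebeccd$eeaeae  e
   11  eaeaedbdaebeccd$e  e
   12  eaedbdaebeccd$eea  a
   13  ebeccd$eeaeaedbda  a
   14  eccd$eeaeaedbdaeb  b
   15  edbdaebeccd$eeaea  a
   16  eeaeaedbdaebeccd$  $

dededeeccbeeaaba$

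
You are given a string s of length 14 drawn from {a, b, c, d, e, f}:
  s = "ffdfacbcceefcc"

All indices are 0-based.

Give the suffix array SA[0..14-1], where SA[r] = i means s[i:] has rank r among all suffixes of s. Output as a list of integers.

sorted suffixes:
  #0 SA[0]=4  'acbcceefcc'
  #1 SA[1]=6  'bcceefcc'
  #2 SA[2]=13  'c'
  #3 SA[3]=5  'cbcceefcc'
  #4 SA[4]=12  'cc'
  #5 SA[5]=7  'cceefcc'
  #6 SA[6]=8  'ceefcc'
  #7 SA[7]=2  'dfacbcceefcc'
  #8 SA[8]=9  'eefcc'
  #9 SA[9]=10  'efcc'
  #10 SA[10]=3  'facbcceefcc'
  #11 SA[11]=11  'fcc'
  #12 SA[12]=1  'fdfacbcceefcc'
  #13 SA[13]=0  'ffdfacbcceefcc'

[4, 6, 13, 5, 12, 7, 8, 2, 9, 10, 3, 11, 1, 0]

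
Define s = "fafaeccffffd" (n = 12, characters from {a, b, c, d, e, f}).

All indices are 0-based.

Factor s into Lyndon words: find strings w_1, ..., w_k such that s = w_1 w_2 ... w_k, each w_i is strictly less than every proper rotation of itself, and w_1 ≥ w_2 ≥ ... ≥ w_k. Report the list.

emit factor 1: 'f' (i=0, period=1)
emit factor 2: 'af' (i=1, period=2)
emit factor 3: 'aeccffffd' (i=3, period=9)

["f", "af", "aeccffffd"]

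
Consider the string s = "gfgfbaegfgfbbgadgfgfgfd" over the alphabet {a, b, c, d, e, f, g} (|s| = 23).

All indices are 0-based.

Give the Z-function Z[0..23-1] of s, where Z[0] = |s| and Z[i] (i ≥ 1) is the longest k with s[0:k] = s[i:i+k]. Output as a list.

Z[0]=23
i=1: i≥r, start 0; Z[1]=0
i=2: i≥r, start 0; Z[2]=2 extend→box=[2,4)
i=3: min(r-i=1, Z[1]=0)=0; Z[3]=0
i=4: i≥r, start 0; Z[4]=0
i=5: i≥r, start 0; Z[5]=0
i=6: i≥r, start 0; Z[6]=0
i=7: i≥r, start 0; Z[7]=5 extend→box=[7,12)
i=8: min(r-i=4, Z[1]=0)=0; Z[8]=0
i=9: min(r-i=3, Z[2]=2)=2; Z[9]=2
i=10: min(r-i=2, Z[3]=0)=0; Z[10]=0
i=11: min(r-i=1, Z[4]=0)=0; Z[11]=0
i=12: i≥r, start 0; Z[12]=0
i=13: i≥r, start 0; Z[13]=1 extend→box=[13,14)
i=14: i≥r, start 0; Z[14]=0
i=15: i≥r, start 0; Z[15]=0
i=16: i≥r, start 0; Z[16]=4 extend→box=[16,20)
i=17: min(r-i=3, Z[1]=0)=0; Z[17]=0
i=18: min(r-i=2, Z[2]=2)=2; Z[18]=4 extend→box=[18,22)
i=19: min(r-i=3, Z[1]=0)=0; Z[19]=0
i=20: min(r-i=2, Z[2]=2)=2; Z[20]=2
i=21: min(r-i=1, Z[3]=0)=0; Z[21]=0
i=22: i≥r, start 0; Z[22]=0

[23, 0, 2, 0, 0, 0, 0, 5, 0, 2, 0, 0, 0, 1, 0, 0, 4, 0, 4, 0, 2, 0, 0]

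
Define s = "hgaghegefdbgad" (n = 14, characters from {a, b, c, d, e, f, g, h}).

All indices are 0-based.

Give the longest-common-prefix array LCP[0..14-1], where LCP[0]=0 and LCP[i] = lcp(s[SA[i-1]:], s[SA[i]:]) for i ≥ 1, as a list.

[0, 1, 0, 0, 1, 0, 1, 0, 0, 2, 1, 1, 0, 1]

rank | idx | suffix
   0 |  12 | ad
   1 |   2 | aghegefdbgad
   2 |  10 | bgad
   3 |  13 | d
   4 |   9 | dbgad
   5 |   7 | efdbgad
   6 |   5 | egefdbgad
   7 |   8 | fdbgad
   8 |  11 | gad
   9 |   1 | gaghegefdbgad
  10 |   6 | gefdbgad
  11 |   3 | ghegefdbgad
  12 |   4 | hegefdbgad
  13 |   0 | hgaghegefdbgad

SA = [12, 2, 10, 13, 9, 7, 5, 8, 11, 1, 6, 3, 4, 0]
rank  pair      lcp
   1  s[12:],s[2:]  1  'a'
   2  s[2:],s[10:]  0  ''
   3  s[10:],s[13:]  0  ''
   4  s[13:],s[9:]  1  'd'
   5  s[9:],s[7:]  0  ''
   6  s[7:],s[5:]  1  'e'
   7  s[5:],s[8:]  0  ''
   8  s[8:],s[11:]  0  ''
   9  s[11:],s[1:]  2  'ga'
  10  s[1:],s[6:]  1  'g'
  11  s[6:],s[3:]  1  'g'
  12  s[3:],s[4:]  0  ''
  13  s[4:],s[0:]  1  'h'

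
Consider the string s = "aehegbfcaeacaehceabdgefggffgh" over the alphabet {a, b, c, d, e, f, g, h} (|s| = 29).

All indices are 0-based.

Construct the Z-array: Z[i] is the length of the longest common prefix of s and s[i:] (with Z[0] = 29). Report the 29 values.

[29, 0, 0, 0, 0, 0, 0, 0, 2, 0, 1, 0, 3, 0, 0, 0, 0, 1, 0, 0, 0, 0, 0, 0, 0, 0, 0, 0, 0]

Z[0]=29
i=1: fresh scan; Z[1]=0
i=2: fresh scan; Z[2]=0
i=3: fresh scan; Z[3]=0
i=4: fresh scan; Z[4]=0
i=5: fresh scan; Z[5]=0
i=6: fresh scan; Z[6]=0
i=7: fresh scan; Z[7]=0
i=8: fresh scan; Z[8]=2 scan→box=[8,10)
i=9: min(r-i=1, Z[1]=0)=0; Z[9]=0
i=10: fresh scan; Z[10]=1 scan→box=[10,11)
i=11: fresh scan; Z[11]=0
i=12: fresh scan; Z[12]=3 scan→box=[12,15)
i=13: min(r-i=2, Z[1]=0)=0; Z[13]=0
i=14: min(r-i=1, Z[2]=0)=0; Z[14]=0
i=15: fresh scan; Z[15]=0
i=16: fresh scan; Z[16]=0
i=17: fresh scan; Z[17]=1 scan→box=[17,18)
i=18: fresh scan; Z[18]=0
i=19: fresh scan; Z[19]=0
i=20: fresh scan; Z[20]=0
i=21: fresh scan; Z[21]=0
i=22: fresh scan; Z[22]=0
i=23: fresh scan; Z[23]=0
i=24: fresh scan; Z[24]=0
i=25: fresh scan; Z[25]=0
i=26: fresh scan; Z[26]=0
i=27: fresh scan; Z[27]=0
i=28: fresh scan; Z[28]=0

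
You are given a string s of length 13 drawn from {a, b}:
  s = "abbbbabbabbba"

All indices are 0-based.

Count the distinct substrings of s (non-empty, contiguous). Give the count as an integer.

sorted suffixes:
  #0 SA[0]=12  'a'
  #1 SA[1]=5  'abbabbba'
  #2 SA[2]=8  'abbba'
  #3 SA[3]=0  'abbbbabbabbba'
  #4 SA[4]=11  'ba'
  #5 SA[5]=4  'babbabbba'
  #6 SA[6]=7  'babbba'
  #7 SA[7]=10  'bba'
  #8 SA[8]=3  'bbabbabbba'
  #9 SA[9]=6  'bbabbba'
  #10 SA[10]=9  'bbba'
  #11 SA[11]=2  'bbbabbabbba'
  #12 SA[12]=1  'bbbbabbabbba'

SA = [12, 5, 8, 0, 11, 4, 7, 10, 3, 6, 9, 2, 1]
[i] adj suffixes → lcp
  [1] 12/5 → 1 ('a')
  [2] 5/8 → 3 ('abb')
  [3] 8/0 → 4 ('abbb')
  [4] 0/11 → 0 ('')
  [5] 11/4 → 2 ('ba')
  [6] 4/7 → 4 ('babb')
  [7] 7/10 → 1 ('b')
  [8] 10/3 → 3 ('bba')
  [9] 3/6 → 5 ('bbabb')
  [10] 6/9 → 2 ('bb')
  [11] 9/2 → 4 ('bbba')
  [12] 2/1 → 3 ('bbb')

n(n+1)/2 = 13·14/2 = 91
Σ LCP = 0 + 1 + 3 + 4 + 0 + 2 + 4 + 1 + 3 + 5 + 2 + 4 + 3 = 32
distinct = 91 − 32 = 59

59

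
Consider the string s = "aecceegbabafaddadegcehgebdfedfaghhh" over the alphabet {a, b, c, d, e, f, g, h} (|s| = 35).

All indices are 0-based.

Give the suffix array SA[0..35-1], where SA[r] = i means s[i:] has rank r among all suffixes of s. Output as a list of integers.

rank→(start, suffix):
  0 → (8, 'abafaddadegcehgebdfedfaghhh')
  1 → (12, 'addadegcehgebdfedfaghhh')
  2 → (15, 'adegcehgebdfedfaghhh')
  3 → (0, 'aecceegbabafaddadegcehgebdfedfaghhh')
  4 → (10, 'afaddadegcehgebdfedfaghhh')
  5 → (30, 'aghhh')
  6 → (7, 'babafaddadegcehgebdfedfaghhh')
  7 → (9, 'bafaddadegcehgebdfedfaghhh')
  8 → (24, 'bdfedfaghhh')
  9 → (2, 'cceegbabafaddadegcehgebdfedfaghhh')
  10 → (3, 'ceegbabafaddadegcehgebdfedfaghhh')
  11 → (19, 'cehgebdfedfaghhh')
  12 → (14, 'dadegcehgebdfedfaghhh')
  13 → (13, 'ddadegcehgebdfedfaghhh')
  14 → (16, 'degcehgebdfedfaghhh')
  15 → (28, 'dfaghhh')
  16 → (25, 'dfedfaghhh')
  17 → (23, 'ebdfedfaghhh')
  18 → (1, 'ecceegbabafaddadegcehgebdfedfaghhh')
  19 → (27, 'edfaghhh')
  20 → (4, 'eegbabafaddadegcehgebdfedfaghhh')
  21 → (5, 'egbabafaddadegcehgebdfedfaghhh')
  22 → (17, 'egcehgebdfedfaghhh')
  23 → (20, 'ehgebdfedfaghhh')
  24 → (11, 'faddadegcehgebdfedfaghhh')
  25 → (29, 'faghhh')
  26 → (26, 'fedfaghhh')
  27 → (6, 'gbabafaddadegcehgebdfedfaghhh')
  28 → (18, 'gcehgebdfedfaghhh')
  29 → (22, 'gebdfedfaghhh')
  30 → (31, 'ghhh')
  31 → (34, 'h')
  32 → (21, 'hgebdfedfaghhh')
  33 → (33, 'hh')
  34 → (32, 'hhh')

[8, 12, 15, 0, 10, 30, 7, 9, 24, 2, 3, 19, 14, 13, 16, 28, 25, 23, 1, 27, 4, 5, 17, 20, 11, 29, 26, 6, 18, 22, 31, 34, 21, 33, 32]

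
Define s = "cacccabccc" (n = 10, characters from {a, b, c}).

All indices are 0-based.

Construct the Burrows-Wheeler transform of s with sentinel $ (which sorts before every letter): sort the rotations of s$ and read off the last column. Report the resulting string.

rank  rotation     last
    0  $cacccabccc  c
    1  abccc$caccc  c
    2  acccabccc$c  c
    3  bccc$caccca  a
    4  c$cacccabcc  c
    5  cabccc$cacc  c
    6  cacccabccc$  $
    7  cc$cacccabc  c
    8  ccabccc$cac  c
    9  ccc$cacccab  b
   10  cccabccc$ca  a

cccacc$ccba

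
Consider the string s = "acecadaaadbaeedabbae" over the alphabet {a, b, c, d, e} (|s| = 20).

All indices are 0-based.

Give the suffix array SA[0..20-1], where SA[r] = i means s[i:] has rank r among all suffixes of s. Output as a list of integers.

sorted suffixes:
  #0 SA[0]=6  'aaadbaeedabbae'
  #1 SA[1]=7  'aadbaeedabbae'
  #2 SA[2]=15  'abbae'
  #3 SA[3]=0  'acecadaaadbaeedabbae'
  #4 SA[4]=4  'adaaadbaeedabbae'
  #5 SA[5]=8  'adbaeedabbae'
  #6 SA[6]=18  'ae'
  #7 SA[7]=11  'aeedabbae'
  #8 SA[8]=17  'bae'
  #9 SA[9]=10  'baeedabbae'
  #10 SA[10]=16  'bbae'
  #11 SA[11]=3  'cadaaadbaeedabbae'
  #12 SA[12]=1  'cecadaaadbaeedabbae'
  #13 SA[13]=5  'daaadbaeedabbae'
  #14 SA[14]=14  'dabbae'
  #15 SA[15]=9  'dbaeedabbae'
  #16 SA[16]=19  'e'
  #17 SA[17]=2  'ecadaaadbaeedabbae'
  #18 SA[18]=13  'edabbae'
  #19 SA[19]=12  'eedabbae'

[6, 7, 15, 0, 4, 8, 18, 11, 17, 10, 16, 3, 1, 5, 14, 9, 19, 2, 13, 12]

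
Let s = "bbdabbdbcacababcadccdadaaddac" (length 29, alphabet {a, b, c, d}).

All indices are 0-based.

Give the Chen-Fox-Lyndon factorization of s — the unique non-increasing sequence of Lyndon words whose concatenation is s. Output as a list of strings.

["bbd", "abbdbcac", "ababcadccdad", "aaddac"]

emit factor 1: 'bbd' (i=0, period=3)
emit factor 2: 'abbdbcac' (i=3, period=8)
emit factor 3: 'ababcadccdad' (i=11, period=12)
emit factor 4: 'aaddac' (i=23, period=6)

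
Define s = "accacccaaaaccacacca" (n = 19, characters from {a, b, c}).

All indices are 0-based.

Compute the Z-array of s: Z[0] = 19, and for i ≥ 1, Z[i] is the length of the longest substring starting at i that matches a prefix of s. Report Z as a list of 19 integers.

Z[0]=19
i=1: fresh scan; Z[1]=0
i=2: fresh scan; Z[2]=0
i=3: fresh scan; Z[3]=3 extend→box=[3,6)
i=4: min(r-i=2, Z[1]=0)=0; Z[4]=0
i=5: min(r-i=1, Z[2]=0)=0; Z[5]=0
i=6: fresh scan; Z[6]=0
i=7: fresh scan; Z[7]=1 extend→box=[7,8)
i=8: fresh scan; Z[8]=1 extend→box=[8,9)
i=9: fresh scan; Z[9]=1 extend→box=[9,10)
i=10: fresh scan; Z[10]=5 extend→box=[10,15)
i=11: min(r-i=4, Z[1]=0)=0; Z[11]=0
i=12: min(r-i=3, Z[2]=0)=0; Z[12]=0
i=13: min(r-i=2, Z[3]=3)=2; Z[13]=2
i=14: min(r-i=1, Z[4]=0)=0; Z[14]=0
i=15: fresh scan; Z[15]=4 extend→box=[15,19)
i=16: min(r-i=3, Z[1]=0)=0; Z[16]=0
i=17: min(r-i=2, Z[2]=0)=0; Z[17]=0
i=18: min(r-i=1, Z[3]=3)=1; Z[18]=1

[19, 0, 0, 3, 0, 0, 0, 1, 1, 1, 5, 0, 0, 2, 0, 4, 0, 0, 1]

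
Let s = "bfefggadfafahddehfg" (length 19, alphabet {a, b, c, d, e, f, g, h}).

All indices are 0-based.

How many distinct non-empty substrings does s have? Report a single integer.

176

sorted suffixes:
  #0 SA[0]=6  'adfafahddehfg'
  #1 SA[1]=9  'afahddehfg'
  #2 SA[2]=11  'ahddehfg'
  #3 SA[3]=0  'bfefggadfafahddehfg'
  #4 SA[4]=13  'ddehfg'
  #5 SA[5]=14  'dehfg'
  #6 SA[6]=7  'dfafahddehfg'
  #7 SA[7]=2  'efggadfafahddehfg'
  #8 SA[8]=15  'ehfg'
  #9 SA[9]=8  'fafahddehfg'
  #10 SA[10]=10  'fahddehfg'
  #11 SA[11]=1  'fefggadfafahddehfg'
  #12 SA[12]=17  'fg'
  #13 SA[13]=3  'fggadfafahddehfg'
  #14 SA[14]=18  'g'
  #15 SA[15]=5  'gadfafahddehfg'
  #16 SA[16]=4  'ggadfafahddehfg'
  #17 SA[17]=12  'hddehfg'
  #18 SA[18]=16  'hfg'

SA = [6, 9, 11, 0, 13, 14, 7, 2, 15, 8, 10, 1, 17, 3, 18, 5, 4, 12, 16]
i: (SA[i-1],SA[i]) lcp shared
  1: (6,9) 1 'a'
  2: (9,11) 1 'a'
  3: (11,0) 0 ''
  4: (0,13) 0 ''
  5: (13,14) 1 'd'
  6: (14,7) 1 'd'
  7: (7,2) 0 ''
  8: (2,15) 1 'e'
  9: (15,8) 0 ''
  10: (8,10) 2 'fa'
  11: (10,1) 1 'f'
  12: (1,17) 1 'f'
  13: (17,3) 2 'fg'
  14: (3,18) 0 ''
  15: (18,5) 1 'g'
  16: (5,4) 1 'g'
  17: (4,12) 0 ''
  18: (12,16) 1 'h'

n(n+1)/2 = 19·20/2 = 190
Σ LCP = 0 + 1 + 1 + 0 + 0 + 1 + 1 + 0 + 1 + 0 + 2 + 1 + 1 + 2 + 0 + 1 + 1 + 0 + 1 = 14
distinct = 190 − 14 = 176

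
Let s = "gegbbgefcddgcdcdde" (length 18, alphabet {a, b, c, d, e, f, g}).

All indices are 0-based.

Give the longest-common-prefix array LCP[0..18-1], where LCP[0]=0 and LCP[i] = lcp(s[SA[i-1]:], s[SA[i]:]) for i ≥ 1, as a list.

[0, 1, 0, 2, 3, 0, 1, 2, 1, 1, 0, 1, 1, 0, 0, 1, 1, 2]

rank→(start, suffix):
  0 → (3, 'bbgefcddgcdcdde')
  1 → (4, 'bgefcddgcdcdde')
  2 → (12, 'cdcdde')
  3 → (14, 'cdde')
  4 → (8, 'cddgcdcdde')
  5 → (13, 'dcdde')
  6 → (15, 'dde')
  7 → (9, 'ddgcdcdde')
  8 → (16, 'de')
  9 → (10, 'dgcdcdde')
  10 → (17, 'e')
  11 → (6, 'efcddgcdcdde')
  12 → (1, 'egbbgefcddgcdcdde')
  13 → (7, 'fcddgcdcdde')
  14 → (2, 'gbbgefcddgcdcdde')
  15 → (11, 'gcdcdde')
  16 → (5, 'gefcddgcdcdde')
  17 → (0, 'gegbbgefcddgcdcdde')

SA = [3, 4, 12, 14, 8, 13, 15, 9, 16, 10, 17, 6, 1, 7, 2, 11, 5, 0]
i: (SA[i-1],SA[i]) lcp shared
  1: (3,4) 1 'b'
  2: (4,12) 0 ''
  3: (12,14) 2 'cd'
  4: (14,8) 3 'cdd'
  5: (8,13) 0 ''
  6: (13,15) 1 'd'
  7: (15,9) 2 'dd'
  8: (9,16) 1 'd'
  9: (16,10) 1 'd'
  10: (10,17) 0 ''
  11: (17,6) 1 'e'
  12: (6,1) 1 'e'
  13: (1,7) 0 ''
  14: (7,2) 0 ''
  15: (2,11) 1 'g'
  16: (11,5) 1 'g'
  17: (5,0) 2 'ge'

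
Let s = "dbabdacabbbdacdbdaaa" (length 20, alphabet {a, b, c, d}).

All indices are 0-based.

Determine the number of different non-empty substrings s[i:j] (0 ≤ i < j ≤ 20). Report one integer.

rank | idx | suffix
   0 |  19 | a
   1 |  18 | aa
   2 |  17 | aaa
   3 |   7 | abbbdacdbdaaa
   4 |   2 | abdacabbbdacdbdaaa
   5 |   5 | acabbbdacdbdaaa
   6 |  12 | acdbdaaa
   7 |   1 | babdacabbbdacdbdaaa
   8 |   8 | bbbdacdbdaaa
   9 |   9 | bbdacdbdaaa
  10 |  15 | bdaaa
  11 |   3 | bdacabbbdacdbdaaa
  12 |  10 | bdacdbdaaa
  13 |   6 | cabbbdacdbdaaa
  14 |  13 | cdbdaaa
  15 |  16 | daaa
  16 |   4 | dacabbbdacdbdaaa
  17 |  11 | dacdbdaaa
  18 |   0 | dbabdacabbbdacdbdaaa
  19 |  14 | dbdaaa

SA = [19, 18, 17, 7, 2, 5, 12, 1, 8, 9, 15, 3, 10, 6, 13, 16, 4, 11, 0, 14]
[i] adj suffixes → lcp
  [1] 19/18 → 1 ('a')
  [2] 18/17 → 2 ('aa')
  [3] 17/7 → 1 ('a')
  [4] 7/2 → 2 ('ab')
  [5] 2/5 → 1 ('a')
  [6] 5/12 → 2 ('ac')
  [7] 12/1 → 0 ('')
  [8] 1/8 → 1 ('b')
  [9] 8/9 → 2 ('bb')
  [10] 9/15 → 1 ('b')
  [11] 15/3 → 3 ('bda')
  [12] 3/10 → 4 ('bdac')
  [13] 10/6 → 0 ('')
  [14] 6/13 → 1 ('c')
  [15] 13/16 → 0 ('')
  [16] 16/4 → 2 ('da')
  [17] 4/11 → 3 ('dac')
  [18] 11/0 → 1 ('d')
  [19] 0/14 → 2 ('db')

n(n+1)/2 = 20·21/2 = 210
Σ LCP = 0 + 1 + 2 + 1 + 2 + 1 + 2 + 0 + 1 + 2 + 1 + 3 + 4 + 0 + 1 + 0 + 2 + 3 + 1 + 2 = 29
distinct = 210 − 29 = 181

181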